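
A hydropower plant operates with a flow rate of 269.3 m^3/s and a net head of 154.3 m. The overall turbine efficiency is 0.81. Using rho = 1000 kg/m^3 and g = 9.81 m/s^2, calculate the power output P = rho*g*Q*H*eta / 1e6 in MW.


P = 1000 * 9.81 * 269.3 * 154.3 * 0.81 / 1e6 = 330.1842 MW


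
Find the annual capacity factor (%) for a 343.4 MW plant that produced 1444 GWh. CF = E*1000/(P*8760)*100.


CF = 1444 * 1000 / (343.4 * 8760) * 100 = 48.0024 %


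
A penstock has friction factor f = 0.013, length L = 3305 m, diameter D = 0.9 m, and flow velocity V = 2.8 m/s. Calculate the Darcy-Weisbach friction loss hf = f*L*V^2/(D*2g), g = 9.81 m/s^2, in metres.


hf = 0.013 * 3305 * 2.8^2 / (0.9 * 2 * 9.81) = 19.0761 m


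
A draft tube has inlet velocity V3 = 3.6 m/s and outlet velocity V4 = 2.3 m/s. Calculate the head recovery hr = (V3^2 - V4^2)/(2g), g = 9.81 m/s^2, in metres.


hr = (3.6^2 - 2.3^2) / (2*9.81) = 0.3909 m


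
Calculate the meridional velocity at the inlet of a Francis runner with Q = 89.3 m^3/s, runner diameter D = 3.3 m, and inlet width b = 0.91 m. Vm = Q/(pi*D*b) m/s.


Vm = 89.3 / (pi * 3.3 * 0.91) = 9.4656 m/s


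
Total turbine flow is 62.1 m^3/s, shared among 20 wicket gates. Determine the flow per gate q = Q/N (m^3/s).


q = 62.1 / 20 = 3.1050 m^3/s


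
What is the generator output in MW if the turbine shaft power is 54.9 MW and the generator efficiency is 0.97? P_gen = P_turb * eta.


P_gen = 54.9 * 0.97 = 53.2530 MW


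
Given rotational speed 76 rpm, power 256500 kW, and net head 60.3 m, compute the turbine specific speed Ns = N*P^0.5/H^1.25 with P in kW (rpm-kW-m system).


Ns = 76 * 256500^0.5 / 60.3^1.25 = 229.0660


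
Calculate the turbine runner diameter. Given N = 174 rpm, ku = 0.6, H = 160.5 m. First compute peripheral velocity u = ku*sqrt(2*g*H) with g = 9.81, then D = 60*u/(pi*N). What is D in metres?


u = 0.6 * sqrt(2*9.81*160.5) = 33.6696 m/s
D = 60 * 33.6696 / (pi * 174) = 3.6956 m


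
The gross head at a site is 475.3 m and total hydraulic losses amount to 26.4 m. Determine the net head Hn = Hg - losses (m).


Hn = 475.3 - 26.4 = 448.9000 m


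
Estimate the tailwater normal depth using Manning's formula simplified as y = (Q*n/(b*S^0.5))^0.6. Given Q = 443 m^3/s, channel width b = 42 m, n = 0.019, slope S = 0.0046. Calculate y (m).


y = (443 * 0.019 / (42 * 0.0046^0.5))^0.6 = 1.9157 m


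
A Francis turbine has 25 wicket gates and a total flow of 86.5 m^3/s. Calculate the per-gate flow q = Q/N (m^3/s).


q = 86.5 / 25 = 3.4600 m^3/s


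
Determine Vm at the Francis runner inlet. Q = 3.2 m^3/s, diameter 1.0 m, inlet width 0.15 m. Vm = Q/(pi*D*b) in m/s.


Vm = 3.2 / (pi * 1.0 * 0.15) = 6.7906 m/s


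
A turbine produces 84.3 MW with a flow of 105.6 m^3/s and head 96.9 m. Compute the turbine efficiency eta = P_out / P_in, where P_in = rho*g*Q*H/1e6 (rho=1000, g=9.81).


P_in = 1000 * 9.81 * 105.6 * 96.9 / 1e6 = 100.3822 MW
eta = 84.3 / 100.3822 = 0.8398


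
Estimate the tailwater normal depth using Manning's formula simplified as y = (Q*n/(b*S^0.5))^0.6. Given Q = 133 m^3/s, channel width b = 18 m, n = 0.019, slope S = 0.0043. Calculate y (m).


y = (133 * 0.019 / (18 * 0.0043^0.5))^0.6 = 1.5789 m


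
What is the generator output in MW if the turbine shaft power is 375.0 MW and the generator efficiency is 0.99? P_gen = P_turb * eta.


P_gen = 375.0 * 0.99 = 371.2500 MW


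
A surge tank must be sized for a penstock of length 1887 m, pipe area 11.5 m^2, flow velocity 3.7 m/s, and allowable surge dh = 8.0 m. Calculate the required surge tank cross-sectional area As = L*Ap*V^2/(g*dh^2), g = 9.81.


As = 1887 * 11.5 * 3.7^2 / (9.81 * 8.0^2) = 473.1776 m^2


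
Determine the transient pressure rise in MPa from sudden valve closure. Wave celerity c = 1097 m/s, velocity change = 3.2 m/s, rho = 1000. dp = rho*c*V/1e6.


dp = 1000 * 1097 * 3.2 / 1e6 = 3.5104 MPa


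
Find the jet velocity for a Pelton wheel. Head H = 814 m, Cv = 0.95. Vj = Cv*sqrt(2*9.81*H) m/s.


Vj = 0.95 * sqrt(2*9.81*814) = 120.0564 m/s


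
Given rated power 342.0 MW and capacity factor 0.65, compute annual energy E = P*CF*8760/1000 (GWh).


E = 342.0 * 0.65 * 8760 / 1000 = 1947.3480 GWh


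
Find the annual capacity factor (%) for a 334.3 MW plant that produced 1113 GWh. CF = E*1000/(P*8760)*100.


CF = 1113 * 1000 / (334.3 * 8760) * 100 = 38.0062 %


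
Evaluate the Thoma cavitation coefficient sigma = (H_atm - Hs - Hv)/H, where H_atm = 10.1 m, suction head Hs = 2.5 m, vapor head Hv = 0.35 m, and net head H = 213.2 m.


sigma = (10.1 - 2.5 - 0.35) / 213.2 = 0.0340


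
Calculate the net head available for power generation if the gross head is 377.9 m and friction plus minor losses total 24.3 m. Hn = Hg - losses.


Hn = 377.9 - 24.3 = 353.6000 m


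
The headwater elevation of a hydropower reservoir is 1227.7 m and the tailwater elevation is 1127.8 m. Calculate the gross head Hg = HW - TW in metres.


Hg = 1227.7 - 1127.8 = 99.9000 m


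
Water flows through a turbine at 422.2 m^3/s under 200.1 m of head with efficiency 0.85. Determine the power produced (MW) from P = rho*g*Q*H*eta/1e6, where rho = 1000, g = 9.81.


P = 1000 * 9.81 * 422.2 * 200.1 * 0.85 / 1e6 = 704.4550 MW


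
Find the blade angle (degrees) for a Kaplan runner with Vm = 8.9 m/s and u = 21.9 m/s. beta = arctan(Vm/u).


beta = arctan(8.9 / 21.9) = 22.1165 degrees


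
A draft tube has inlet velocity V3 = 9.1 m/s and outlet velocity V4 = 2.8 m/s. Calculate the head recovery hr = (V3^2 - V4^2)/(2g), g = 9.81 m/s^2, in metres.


hr = (9.1^2 - 2.8^2) / (2*9.81) = 3.8211 m


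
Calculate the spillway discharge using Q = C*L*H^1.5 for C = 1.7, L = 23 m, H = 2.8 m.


Q = 1.7 * 23 * 2.8^1.5 = 183.1951 m^3/s


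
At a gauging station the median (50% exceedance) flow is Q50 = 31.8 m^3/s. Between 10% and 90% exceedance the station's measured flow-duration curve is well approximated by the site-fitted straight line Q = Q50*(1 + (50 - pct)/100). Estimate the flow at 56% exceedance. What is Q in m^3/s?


Q = 31.8 * (1 + (50 - 56)/100) = 29.8920 m^3/s


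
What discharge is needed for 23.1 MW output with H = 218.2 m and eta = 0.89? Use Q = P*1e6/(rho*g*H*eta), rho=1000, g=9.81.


Q = 23.1 * 1e6 / (1000 * 9.81 * 218.2 * 0.89) = 12.1255 m^3/s


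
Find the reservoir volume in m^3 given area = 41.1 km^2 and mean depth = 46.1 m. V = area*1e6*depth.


V = 41.1 * 1e6 * 46.1 = 1.8947e+09 m^3


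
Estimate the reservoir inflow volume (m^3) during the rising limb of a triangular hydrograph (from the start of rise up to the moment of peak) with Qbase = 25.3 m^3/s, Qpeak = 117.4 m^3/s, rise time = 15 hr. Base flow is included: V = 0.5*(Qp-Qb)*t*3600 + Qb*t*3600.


V = 0.5*(117.4 - 25.3)*15*3600 + 25.3*15*3600 = 3.8529e+06 m^3


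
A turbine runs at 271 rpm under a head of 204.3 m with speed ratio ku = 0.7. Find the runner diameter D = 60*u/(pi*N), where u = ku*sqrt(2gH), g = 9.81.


u = 0.7 * sqrt(2*9.81*204.3) = 44.3182 m/s
D = 60 * 44.3182 / (pi * 271) = 3.1233 m


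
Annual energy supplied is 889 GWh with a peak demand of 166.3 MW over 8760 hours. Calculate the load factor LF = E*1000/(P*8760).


LF = 889 * 1000 / (166.3 * 8760) = 0.6102


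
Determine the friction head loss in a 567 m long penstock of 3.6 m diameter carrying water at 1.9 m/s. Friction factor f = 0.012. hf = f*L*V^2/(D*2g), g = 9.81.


hf = 0.012 * 567 * 1.9^2 / (3.6 * 2 * 9.81) = 0.3478 m


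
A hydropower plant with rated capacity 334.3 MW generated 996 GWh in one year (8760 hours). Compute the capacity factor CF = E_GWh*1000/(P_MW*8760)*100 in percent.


CF = 996 * 1000 / (334.3 * 8760) * 100 = 34.0110 %


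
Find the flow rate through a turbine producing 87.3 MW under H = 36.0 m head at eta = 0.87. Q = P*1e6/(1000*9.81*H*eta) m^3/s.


Q = 87.3 * 1e6 / (1000 * 9.81 * 36.0 * 0.87) = 284.1342 m^3/s


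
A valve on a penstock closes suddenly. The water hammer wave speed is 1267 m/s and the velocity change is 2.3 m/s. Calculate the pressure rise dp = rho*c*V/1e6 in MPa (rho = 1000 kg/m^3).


dp = 1000 * 1267 * 2.3 / 1e6 = 2.9141 MPa


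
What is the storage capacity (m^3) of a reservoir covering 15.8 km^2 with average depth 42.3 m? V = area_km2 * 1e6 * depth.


V = 15.8 * 1e6 * 42.3 = 6.6834e+08 m^3


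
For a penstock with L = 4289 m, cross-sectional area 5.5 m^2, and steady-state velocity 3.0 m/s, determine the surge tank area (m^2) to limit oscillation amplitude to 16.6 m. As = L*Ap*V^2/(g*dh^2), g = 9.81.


As = 4289 * 5.5 * 3.0^2 / (9.81 * 16.6^2) = 78.5373 m^2


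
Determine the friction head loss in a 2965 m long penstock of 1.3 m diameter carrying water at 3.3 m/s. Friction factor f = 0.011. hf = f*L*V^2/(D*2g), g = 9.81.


hf = 0.011 * 2965 * 3.3^2 / (1.3 * 2 * 9.81) = 13.9252 m


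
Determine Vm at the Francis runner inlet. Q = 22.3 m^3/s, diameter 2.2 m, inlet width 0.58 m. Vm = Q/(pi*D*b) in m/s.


Vm = 22.3 / (pi * 2.2 * 0.58) = 5.5629 m/s


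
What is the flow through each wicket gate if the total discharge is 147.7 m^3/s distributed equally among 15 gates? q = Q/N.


q = 147.7 / 15 = 9.8467 m^3/s


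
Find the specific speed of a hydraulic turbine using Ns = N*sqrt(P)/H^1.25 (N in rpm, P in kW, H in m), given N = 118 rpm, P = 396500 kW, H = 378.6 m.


Ns = 118 * 396500^0.5 / 378.6^1.25 = 44.4916


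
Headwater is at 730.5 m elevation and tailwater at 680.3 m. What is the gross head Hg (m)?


Hg = 730.5 - 680.3 = 50.2000 m


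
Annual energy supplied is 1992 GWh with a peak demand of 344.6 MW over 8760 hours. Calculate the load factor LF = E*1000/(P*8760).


LF = 1992 * 1000 / (344.6 * 8760) = 0.6599


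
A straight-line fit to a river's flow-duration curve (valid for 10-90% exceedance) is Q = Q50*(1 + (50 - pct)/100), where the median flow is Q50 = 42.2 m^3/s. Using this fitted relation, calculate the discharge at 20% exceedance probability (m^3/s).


Q = 42.2 * (1 + (50 - 20)/100) = 54.8600 m^3/s


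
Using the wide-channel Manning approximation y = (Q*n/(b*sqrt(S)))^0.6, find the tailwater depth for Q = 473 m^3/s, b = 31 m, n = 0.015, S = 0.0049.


y = (473 * 0.015 / (31 * 0.0049^0.5))^0.6 = 2.0356 m


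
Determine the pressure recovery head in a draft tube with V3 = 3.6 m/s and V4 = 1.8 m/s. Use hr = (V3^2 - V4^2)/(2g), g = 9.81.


hr = (3.6^2 - 1.8^2) / (2*9.81) = 0.4954 m


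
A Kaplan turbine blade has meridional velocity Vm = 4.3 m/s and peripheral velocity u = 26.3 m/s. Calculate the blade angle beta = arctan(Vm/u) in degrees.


beta = arctan(4.3 / 26.3) = 9.2856 degrees


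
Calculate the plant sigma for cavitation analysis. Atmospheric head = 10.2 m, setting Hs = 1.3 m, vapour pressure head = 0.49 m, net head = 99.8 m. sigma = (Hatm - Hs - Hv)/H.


sigma = (10.2 - 1.3 - 0.49) / 99.8 = 0.0843


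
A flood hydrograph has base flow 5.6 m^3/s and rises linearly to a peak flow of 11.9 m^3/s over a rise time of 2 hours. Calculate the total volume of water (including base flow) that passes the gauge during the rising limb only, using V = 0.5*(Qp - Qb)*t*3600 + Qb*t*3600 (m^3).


V = 0.5*(11.9 - 5.6)*2*3600 + 5.6*2*3600 = 63000.0000 m^3


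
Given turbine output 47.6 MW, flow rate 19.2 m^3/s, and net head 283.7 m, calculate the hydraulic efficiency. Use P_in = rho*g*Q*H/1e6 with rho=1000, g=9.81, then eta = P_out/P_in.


P_in = 1000 * 9.81 * 19.2 * 283.7 / 1e6 = 53.4355 MW
eta = 47.6 / 53.4355 = 0.8908


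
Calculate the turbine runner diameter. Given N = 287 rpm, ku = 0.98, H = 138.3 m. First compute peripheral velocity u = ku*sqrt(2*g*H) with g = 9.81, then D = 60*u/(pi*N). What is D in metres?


u = 0.98 * sqrt(2*9.81*138.3) = 51.0489 m/s
D = 60 * 51.0489 / (pi * 287) = 3.3971 m


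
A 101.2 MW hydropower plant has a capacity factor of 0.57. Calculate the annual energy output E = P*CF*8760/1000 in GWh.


E = 101.2 * 0.57 * 8760 / 1000 = 505.3118 GWh


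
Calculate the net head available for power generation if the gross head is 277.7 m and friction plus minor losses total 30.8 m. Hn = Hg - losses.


Hn = 277.7 - 30.8 = 246.9000 m


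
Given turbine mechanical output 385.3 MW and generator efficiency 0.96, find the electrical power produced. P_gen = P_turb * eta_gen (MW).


P_gen = 385.3 * 0.96 = 369.8880 MW


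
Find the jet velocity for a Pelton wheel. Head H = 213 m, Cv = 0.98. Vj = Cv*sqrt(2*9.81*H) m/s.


Vj = 0.98 * sqrt(2*9.81*213) = 63.3527 m/s


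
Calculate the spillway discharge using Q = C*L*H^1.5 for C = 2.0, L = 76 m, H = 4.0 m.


Q = 2.0 * 76 * 4.0^1.5 = 1216.0000 m^3/s


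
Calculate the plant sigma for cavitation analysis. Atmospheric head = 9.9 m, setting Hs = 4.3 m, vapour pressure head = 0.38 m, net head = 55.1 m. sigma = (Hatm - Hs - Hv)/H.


sigma = (9.9 - 4.3 - 0.38) / 55.1 = 0.0947


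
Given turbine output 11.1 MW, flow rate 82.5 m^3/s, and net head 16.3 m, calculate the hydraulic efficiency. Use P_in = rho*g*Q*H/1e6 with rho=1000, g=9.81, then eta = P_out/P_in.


P_in = 1000 * 9.81 * 82.5 * 16.3 / 1e6 = 13.1920 MW
eta = 11.1 / 13.1920 = 0.8414


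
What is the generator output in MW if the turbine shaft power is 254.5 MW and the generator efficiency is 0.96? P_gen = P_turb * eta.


P_gen = 254.5 * 0.96 = 244.3200 MW


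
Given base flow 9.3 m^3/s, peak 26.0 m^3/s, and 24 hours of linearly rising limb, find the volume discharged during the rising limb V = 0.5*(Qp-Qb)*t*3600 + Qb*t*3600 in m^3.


V = 0.5*(26.0 - 9.3)*24*3600 + 9.3*24*3600 = 1.5250e+06 m^3


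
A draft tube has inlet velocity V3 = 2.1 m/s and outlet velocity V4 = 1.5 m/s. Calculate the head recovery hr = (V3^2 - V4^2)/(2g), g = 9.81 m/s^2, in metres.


hr = (2.1^2 - 1.5^2) / (2*9.81) = 0.1101 m


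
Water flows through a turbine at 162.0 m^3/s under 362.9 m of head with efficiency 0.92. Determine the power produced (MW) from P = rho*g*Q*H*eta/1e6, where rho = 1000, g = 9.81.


P = 1000 * 9.81 * 162.0 * 362.9 * 0.92 / 1e6 = 530.5897 MW


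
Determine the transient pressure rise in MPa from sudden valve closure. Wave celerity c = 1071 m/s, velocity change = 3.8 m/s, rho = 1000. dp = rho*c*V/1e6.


dp = 1000 * 1071 * 3.8 / 1e6 = 4.0698 MPa


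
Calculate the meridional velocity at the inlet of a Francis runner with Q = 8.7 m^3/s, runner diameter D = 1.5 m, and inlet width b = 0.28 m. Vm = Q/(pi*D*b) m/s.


Vm = 8.7 / (pi * 1.5 * 0.28) = 6.5936 m/s


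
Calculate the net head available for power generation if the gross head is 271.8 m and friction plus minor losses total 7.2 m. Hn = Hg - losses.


Hn = 271.8 - 7.2 = 264.6000 m


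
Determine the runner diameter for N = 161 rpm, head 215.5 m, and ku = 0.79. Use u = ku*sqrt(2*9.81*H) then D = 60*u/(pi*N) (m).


u = 0.79 * sqrt(2*9.81*215.5) = 51.3689 m/s
D = 60 * 51.3689 / (pi * 161) = 6.0936 m


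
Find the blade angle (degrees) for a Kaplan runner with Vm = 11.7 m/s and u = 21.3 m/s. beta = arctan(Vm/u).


beta = arctan(11.7 / 21.3) = 28.7798 degrees


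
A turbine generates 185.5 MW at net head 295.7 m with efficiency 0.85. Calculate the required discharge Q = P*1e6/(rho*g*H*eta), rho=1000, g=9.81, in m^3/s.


Q = 185.5 * 1e6 / (1000 * 9.81 * 295.7 * 0.85) = 75.2324 m^3/s


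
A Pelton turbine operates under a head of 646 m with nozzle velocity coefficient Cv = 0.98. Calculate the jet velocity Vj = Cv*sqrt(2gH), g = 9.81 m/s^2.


Vj = 0.98 * sqrt(2*9.81*646) = 110.3295 m/s


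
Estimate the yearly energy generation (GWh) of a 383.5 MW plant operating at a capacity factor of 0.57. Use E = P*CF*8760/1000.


E = 383.5 * 0.57 * 8760 / 1000 = 1914.8922 GWh


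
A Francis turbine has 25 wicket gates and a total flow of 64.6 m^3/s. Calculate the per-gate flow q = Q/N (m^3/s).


q = 64.6 / 25 = 2.5840 m^3/s


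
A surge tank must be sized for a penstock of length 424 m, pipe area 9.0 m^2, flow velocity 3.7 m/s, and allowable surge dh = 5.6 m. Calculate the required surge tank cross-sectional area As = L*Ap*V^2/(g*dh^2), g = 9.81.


As = 424 * 9.0 * 3.7^2 / (9.81 * 5.6^2) = 169.8114 m^2


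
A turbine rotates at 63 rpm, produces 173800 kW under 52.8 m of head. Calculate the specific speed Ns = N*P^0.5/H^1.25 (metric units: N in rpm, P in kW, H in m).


Ns = 63 * 173800^0.5 / 52.8^1.25 = 184.5326


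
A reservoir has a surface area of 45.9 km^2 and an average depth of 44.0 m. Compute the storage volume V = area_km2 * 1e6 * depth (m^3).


V = 45.9 * 1e6 * 44.0 = 2.0196e+09 m^3


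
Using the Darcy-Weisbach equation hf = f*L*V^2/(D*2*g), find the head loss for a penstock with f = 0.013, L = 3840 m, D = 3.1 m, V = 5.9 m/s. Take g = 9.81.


hf = 0.013 * 3840 * 5.9^2 / (3.1 * 2 * 9.81) = 28.5705 m


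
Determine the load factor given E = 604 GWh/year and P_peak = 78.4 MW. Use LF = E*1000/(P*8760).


LF = 604 * 1000 / (78.4 * 8760) = 0.8795


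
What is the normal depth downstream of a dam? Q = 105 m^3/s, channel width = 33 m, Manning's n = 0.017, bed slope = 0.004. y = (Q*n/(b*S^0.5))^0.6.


y = (105 * 0.017 / (33 * 0.004^0.5))^0.6 = 0.9105 m


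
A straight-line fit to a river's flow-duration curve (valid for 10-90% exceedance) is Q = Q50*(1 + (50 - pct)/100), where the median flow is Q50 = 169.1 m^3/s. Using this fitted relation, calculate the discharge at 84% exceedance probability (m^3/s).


Q = 169.1 * (1 + (50 - 84)/100) = 111.6060 m^3/s


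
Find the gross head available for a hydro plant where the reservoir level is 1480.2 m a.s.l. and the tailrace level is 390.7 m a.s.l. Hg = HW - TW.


Hg = 1480.2 - 390.7 = 1089.5000 m


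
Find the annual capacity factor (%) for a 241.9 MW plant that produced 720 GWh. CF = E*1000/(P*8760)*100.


CF = 720 * 1000 / (241.9 * 8760) * 100 = 33.9776 %


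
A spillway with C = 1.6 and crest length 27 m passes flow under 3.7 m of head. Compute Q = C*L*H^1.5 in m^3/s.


Q = 1.6 * 27 * 3.7^1.5 = 307.4584 m^3/s


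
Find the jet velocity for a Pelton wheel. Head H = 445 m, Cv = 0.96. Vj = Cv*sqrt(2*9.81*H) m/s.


Vj = 0.96 * sqrt(2*9.81*445) = 89.7017 m/s


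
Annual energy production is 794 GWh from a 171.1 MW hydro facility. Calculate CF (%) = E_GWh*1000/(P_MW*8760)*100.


CF = 794 * 1000 / (171.1 * 8760) * 100 = 52.9744 %


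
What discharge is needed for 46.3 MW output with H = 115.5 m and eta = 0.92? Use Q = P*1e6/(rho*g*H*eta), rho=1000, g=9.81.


Q = 46.3 * 1e6 / (1000 * 9.81 * 115.5 * 0.92) = 44.4163 m^3/s


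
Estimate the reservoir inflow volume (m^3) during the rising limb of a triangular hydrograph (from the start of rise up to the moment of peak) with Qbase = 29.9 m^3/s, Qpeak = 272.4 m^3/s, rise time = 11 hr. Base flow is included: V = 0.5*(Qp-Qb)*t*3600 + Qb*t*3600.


V = 0.5*(272.4 - 29.9)*11*3600 + 29.9*11*3600 = 5.9855e+06 m^3


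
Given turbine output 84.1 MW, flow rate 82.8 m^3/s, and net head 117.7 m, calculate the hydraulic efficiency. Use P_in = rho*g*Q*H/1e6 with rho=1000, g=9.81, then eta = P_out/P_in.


P_in = 1000 * 9.81 * 82.8 * 117.7 / 1e6 = 95.6039 MW
eta = 84.1 / 95.6039 = 0.8797


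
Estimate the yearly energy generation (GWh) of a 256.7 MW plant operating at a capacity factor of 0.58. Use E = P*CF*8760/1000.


E = 256.7 * 0.58 * 8760 / 1000 = 1304.2414 GWh


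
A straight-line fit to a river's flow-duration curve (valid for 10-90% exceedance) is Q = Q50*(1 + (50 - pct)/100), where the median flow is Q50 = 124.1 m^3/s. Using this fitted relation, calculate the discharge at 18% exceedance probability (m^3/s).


Q = 124.1 * (1 + (50 - 18)/100) = 163.8120 m^3/s


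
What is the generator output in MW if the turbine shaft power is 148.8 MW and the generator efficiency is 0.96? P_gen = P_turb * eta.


P_gen = 148.8 * 0.96 = 142.8480 MW


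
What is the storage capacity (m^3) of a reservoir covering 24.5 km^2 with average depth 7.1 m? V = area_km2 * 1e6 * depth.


V = 24.5 * 1e6 * 7.1 = 1.7395e+08 m^3


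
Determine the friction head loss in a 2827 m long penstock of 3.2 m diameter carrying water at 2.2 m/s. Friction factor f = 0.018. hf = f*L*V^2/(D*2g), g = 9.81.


hf = 0.018 * 2827 * 2.2^2 / (3.2 * 2 * 9.81) = 3.9228 m


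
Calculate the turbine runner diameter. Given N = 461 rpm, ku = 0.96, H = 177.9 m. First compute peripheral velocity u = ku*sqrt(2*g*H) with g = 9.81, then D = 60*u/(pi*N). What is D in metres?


u = 0.96 * sqrt(2*9.81*177.9) = 56.7164 m/s
D = 60 * 56.7164 / (pi * 461) = 2.3497 m


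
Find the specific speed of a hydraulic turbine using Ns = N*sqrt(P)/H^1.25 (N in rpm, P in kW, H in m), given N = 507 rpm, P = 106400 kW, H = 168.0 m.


Ns = 507 * 106400^0.5 / 168.0^1.25 = 273.4275


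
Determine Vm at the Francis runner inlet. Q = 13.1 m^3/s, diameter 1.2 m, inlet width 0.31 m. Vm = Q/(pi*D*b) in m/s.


Vm = 13.1 / (pi * 1.2 * 0.31) = 11.2093 m/s


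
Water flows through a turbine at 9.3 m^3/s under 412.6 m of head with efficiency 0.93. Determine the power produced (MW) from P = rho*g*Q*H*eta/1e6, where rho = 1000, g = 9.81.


P = 1000 * 9.81 * 9.3 * 412.6 * 0.93 / 1e6 = 35.0077 MW


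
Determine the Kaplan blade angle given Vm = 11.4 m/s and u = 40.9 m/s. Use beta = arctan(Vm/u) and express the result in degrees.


beta = arctan(11.4 / 40.9) = 15.5747 degrees


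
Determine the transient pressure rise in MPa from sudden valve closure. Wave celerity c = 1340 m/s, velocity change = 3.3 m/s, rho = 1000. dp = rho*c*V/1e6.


dp = 1000 * 1340 * 3.3 / 1e6 = 4.4220 MPa


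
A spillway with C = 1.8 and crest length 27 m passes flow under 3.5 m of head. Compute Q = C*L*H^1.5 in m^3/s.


Q = 1.8 * 27 * 3.5^1.5 = 318.2280 m^3/s


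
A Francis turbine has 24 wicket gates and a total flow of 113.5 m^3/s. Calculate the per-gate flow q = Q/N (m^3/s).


q = 113.5 / 24 = 4.7292 m^3/s


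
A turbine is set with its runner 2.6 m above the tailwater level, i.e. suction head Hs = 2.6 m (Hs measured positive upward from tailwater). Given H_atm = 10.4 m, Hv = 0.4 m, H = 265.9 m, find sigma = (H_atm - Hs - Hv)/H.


sigma = (10.4 - 2.6 - 0.4) / 265.9 = 0.0278


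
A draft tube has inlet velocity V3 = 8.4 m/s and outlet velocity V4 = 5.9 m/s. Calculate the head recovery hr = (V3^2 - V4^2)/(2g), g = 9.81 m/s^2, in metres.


hr = (8.4^2 - 5.9^2) / (2*9.81) = 1.8221 m


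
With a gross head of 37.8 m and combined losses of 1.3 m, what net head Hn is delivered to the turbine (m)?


Hn = 37.8 - 1.3 = 36.5000 m


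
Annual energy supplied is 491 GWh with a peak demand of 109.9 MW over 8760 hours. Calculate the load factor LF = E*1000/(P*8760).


LF = 491 * 1000 / (109.9 * 8760) = 0.5100


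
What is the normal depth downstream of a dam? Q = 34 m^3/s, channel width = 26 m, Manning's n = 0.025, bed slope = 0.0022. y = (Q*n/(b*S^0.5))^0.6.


y = (34 * 0.025 / (26 * 0.0022^0.5))^0.6 = 0.8053 m


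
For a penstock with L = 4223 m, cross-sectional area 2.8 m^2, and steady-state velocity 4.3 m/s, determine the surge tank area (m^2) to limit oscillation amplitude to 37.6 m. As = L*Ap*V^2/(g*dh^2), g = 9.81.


As = 4223 * 2.8 * 4.3^2 / (9.81 * 37.6^2) = 15.7642 m^2


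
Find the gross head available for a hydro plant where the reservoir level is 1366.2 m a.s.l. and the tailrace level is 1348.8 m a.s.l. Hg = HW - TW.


Hg = 1366.2 - 1348.8 = 17.4000 m


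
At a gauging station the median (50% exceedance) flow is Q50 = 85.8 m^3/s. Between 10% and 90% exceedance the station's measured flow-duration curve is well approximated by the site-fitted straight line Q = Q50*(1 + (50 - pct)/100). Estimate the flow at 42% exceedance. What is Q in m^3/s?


Q = 85.8 * (1 + (50 - 42)/100) = 92.6640 m^3/s


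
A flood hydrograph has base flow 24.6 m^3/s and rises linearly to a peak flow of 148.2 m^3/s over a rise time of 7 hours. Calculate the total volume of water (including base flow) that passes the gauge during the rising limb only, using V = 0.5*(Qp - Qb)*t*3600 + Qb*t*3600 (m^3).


V = 0.5*(148.2 - 24.6)*7*3600 + 24.6*7*3600 = 2.1773e+06 m^3


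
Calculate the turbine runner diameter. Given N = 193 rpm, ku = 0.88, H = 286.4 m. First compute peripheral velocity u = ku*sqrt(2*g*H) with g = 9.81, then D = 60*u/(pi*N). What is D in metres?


u = 0.88 * sqrt(2*9.81*286.4) = 65.9658 m/s
D = 60 * 65.9658 / (pi * 193) = 6.5277 m


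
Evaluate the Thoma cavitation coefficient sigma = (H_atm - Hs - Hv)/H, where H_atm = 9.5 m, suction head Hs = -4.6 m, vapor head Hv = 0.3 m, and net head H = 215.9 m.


sigma = (9.5 - (-4.6) - 0.3) / 215.9 = 0.0639


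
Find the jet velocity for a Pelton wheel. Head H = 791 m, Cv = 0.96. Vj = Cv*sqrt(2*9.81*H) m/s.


Vj = 0.96 * sqrt(2*9.81*791) = 119.5939 m/s


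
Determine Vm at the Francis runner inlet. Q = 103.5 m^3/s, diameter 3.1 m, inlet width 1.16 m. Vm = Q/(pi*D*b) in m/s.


Vm = 103.5 / (pi * 3.1 * 1.16) = 9.1616 m/s


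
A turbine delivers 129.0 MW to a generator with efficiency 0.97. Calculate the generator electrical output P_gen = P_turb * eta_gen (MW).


P_gen = 129.0 * 0.97 = 125.1300 MW


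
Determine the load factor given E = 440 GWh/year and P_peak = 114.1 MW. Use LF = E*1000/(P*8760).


LF = 440 * 1000 / (114.1 * 8760) = 0.4402


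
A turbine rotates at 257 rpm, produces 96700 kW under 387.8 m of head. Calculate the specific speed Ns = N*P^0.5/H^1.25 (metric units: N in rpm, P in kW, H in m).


Ns = 257 * 96700^0.5 / 387.8^1.25 = 46.4394


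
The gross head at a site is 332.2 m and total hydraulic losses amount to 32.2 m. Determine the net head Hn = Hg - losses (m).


Hn = 332.2 - 32.2 = 300.0000 m


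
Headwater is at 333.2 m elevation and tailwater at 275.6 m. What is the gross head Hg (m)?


Hg = 333.2 - 275.6 = 57.6000 m


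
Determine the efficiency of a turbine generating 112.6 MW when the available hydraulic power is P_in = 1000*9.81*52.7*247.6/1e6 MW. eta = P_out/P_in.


P_in = 1000 * 9.81 * 52.7 * 247.6 / 1e6 = 128.0060 MW
eta = 112.6 / 128.0060 = 0.8796


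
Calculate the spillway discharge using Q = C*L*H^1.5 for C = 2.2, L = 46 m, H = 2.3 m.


Q = 2.2 * 46 * 2.3^1.5 = 352.9980 m^3/s


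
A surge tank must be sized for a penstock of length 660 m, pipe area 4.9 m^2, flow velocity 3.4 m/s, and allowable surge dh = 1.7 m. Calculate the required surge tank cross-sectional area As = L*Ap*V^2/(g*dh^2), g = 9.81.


As = 660 * 4.9 * 3.4^2 / (9.81 * 1.7^2) = 1318.6544 m^2


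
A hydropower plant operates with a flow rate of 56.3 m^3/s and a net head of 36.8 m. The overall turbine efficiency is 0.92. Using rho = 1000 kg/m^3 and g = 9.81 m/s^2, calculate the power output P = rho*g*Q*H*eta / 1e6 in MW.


P = 1000 * 9.81 * 56.3 * 36.8 * 0.92 / 1e6 = 18.6988 MW


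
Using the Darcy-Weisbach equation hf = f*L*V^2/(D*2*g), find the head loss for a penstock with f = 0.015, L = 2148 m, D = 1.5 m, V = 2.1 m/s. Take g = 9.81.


hf = 0.015 * 2148 * 2.1^2 / (1.5 * 2 * 9.81) = 4.8281 m


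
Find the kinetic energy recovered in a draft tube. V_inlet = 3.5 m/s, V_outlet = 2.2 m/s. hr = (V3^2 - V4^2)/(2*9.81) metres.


hr = (3.5^2 - 2.2^2) / (2*9.81) = 0.3777 m


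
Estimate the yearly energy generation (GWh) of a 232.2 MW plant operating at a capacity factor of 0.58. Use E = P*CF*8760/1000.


E = 232.2 * 0.58 * 8760 / 1000 = 1179.7618 GWh


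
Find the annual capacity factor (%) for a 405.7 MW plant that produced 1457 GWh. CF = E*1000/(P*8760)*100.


CF = 1457 * 1000 / (405.7 * 8760) * 100 = 40.9968 %


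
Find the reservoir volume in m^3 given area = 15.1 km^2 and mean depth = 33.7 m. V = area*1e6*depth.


V = 15.1 * 1e6 * 33.7 = 5.0887e+08 m^3


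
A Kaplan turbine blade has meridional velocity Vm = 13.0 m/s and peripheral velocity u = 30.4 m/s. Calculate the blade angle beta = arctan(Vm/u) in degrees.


beta = arctan(13.0 / 30.4) = 23.1531 degrees


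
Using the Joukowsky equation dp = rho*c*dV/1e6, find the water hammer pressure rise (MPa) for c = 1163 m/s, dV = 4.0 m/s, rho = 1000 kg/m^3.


dp = 1000 * 1163 * 4.0 / 1e6 = 4.6520 MPa


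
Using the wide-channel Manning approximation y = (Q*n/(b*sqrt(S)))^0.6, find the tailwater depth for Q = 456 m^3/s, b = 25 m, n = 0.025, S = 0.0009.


y = (456 * 0.025 / (25 * 0.0009^0.5))^0.6 = 5.1181 m


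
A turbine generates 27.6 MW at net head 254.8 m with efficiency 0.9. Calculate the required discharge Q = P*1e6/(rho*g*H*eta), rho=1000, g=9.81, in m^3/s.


Q = 27.6 * 1e6 / (1000 * 9.81 * 254.8 * 0.9) = 12.2687 m^3/s


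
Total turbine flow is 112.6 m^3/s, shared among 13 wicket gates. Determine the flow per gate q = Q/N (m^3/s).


q = 112.6 / 13 = 8.6615 m^3/s


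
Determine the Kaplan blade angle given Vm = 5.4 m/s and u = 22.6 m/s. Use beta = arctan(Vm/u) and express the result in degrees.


beta = arctan(5.4 / 22.6) = 13.4382 degrees


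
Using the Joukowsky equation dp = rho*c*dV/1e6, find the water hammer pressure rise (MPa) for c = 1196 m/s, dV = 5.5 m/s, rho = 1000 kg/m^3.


dp = 1000 * 1196 * 5.5 / 1e6 = 6.5780 MPa


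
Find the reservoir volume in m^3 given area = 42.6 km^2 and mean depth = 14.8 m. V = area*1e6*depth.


V = 42.6 * 1e6 * 14.8 = 6.3048e+08 m^3


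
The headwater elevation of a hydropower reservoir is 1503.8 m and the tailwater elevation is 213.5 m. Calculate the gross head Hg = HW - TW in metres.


Hg = 1503.8 - 213.5 = 1290.3000 m


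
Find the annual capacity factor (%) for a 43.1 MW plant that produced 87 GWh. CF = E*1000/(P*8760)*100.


CF = 87 * 1000 / (43.1 * 8760) * 100 = 23.0429 %


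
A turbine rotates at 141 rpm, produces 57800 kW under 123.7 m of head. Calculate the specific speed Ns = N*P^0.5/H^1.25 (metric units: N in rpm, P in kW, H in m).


Ns = 141 * 57800^0.5 / 123.7^1.25 = 82.1714


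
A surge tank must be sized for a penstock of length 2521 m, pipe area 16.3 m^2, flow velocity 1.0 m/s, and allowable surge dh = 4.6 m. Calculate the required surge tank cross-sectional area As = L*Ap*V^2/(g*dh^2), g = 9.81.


As = 2521 * 16.3 * 1.0^2 / (9.81 * 4.6^2) = 197.9592 m^2


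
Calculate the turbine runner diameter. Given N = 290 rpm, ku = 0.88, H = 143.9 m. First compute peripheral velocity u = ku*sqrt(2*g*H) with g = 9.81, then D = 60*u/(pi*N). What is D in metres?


u = 0.88 * sqrt(2*9.81*143.9) = 46.7587 m/s
D = 60 * 46.7587 / (pi * 290) = 3.0794 m


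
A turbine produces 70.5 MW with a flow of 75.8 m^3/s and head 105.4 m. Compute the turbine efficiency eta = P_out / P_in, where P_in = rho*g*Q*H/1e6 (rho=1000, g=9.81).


P_in = 1000 * 9.81 * 75.8 * 105.4 / 1e6 = 78.3752 MW
eta = 70.5 / 78.3752 = 0.8995


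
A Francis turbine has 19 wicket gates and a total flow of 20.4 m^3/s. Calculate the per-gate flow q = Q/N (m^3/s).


q = 20.4 / 19 = 1.0737 m^3/s


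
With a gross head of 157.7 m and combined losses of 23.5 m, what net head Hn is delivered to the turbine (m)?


Hn = 157.7 - 23.5 = 134.2000 m


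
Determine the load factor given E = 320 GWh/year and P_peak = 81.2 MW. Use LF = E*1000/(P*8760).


LF = 320 * 1000 / (81.2 * 8760) = 0.4499


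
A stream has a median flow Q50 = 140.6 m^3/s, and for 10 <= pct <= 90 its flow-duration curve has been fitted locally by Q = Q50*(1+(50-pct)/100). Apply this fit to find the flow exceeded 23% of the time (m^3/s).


Q = 140.6 * (1 + (50 - 23)/100) = 178.5620 m^3/s


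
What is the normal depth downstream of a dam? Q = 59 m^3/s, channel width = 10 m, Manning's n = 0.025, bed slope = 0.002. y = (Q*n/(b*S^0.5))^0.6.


y = (59 * 0.025 / (10 * 0.002^0.5))^0.6 = 2.0463 m


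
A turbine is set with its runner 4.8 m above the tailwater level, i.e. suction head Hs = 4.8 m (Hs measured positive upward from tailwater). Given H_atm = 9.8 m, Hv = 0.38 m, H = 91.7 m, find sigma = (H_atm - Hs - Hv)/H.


sigma = (9.8 - 4.8 - 0.38) / 91.7 = 0.0504


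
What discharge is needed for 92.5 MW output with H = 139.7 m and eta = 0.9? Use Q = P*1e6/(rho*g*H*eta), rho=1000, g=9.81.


Q = 92.5 * 1e6 / (1000 * 9.81 * 139.7 * 0.9) = 74.9953 m^3/s


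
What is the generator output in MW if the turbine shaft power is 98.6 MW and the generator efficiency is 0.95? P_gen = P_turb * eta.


P_gen = 98.6 * 0.95 = 93.6700 MW


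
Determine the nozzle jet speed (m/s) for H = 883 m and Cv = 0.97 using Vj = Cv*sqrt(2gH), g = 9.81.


Vj = 0.97 * sqrt(2*9.81*883) = 127.6737 m/s


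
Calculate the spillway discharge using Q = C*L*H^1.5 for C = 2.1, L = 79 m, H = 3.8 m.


Q = 2.1 * 79 * 3.8^1.5 = 1228.9148 m^3/s


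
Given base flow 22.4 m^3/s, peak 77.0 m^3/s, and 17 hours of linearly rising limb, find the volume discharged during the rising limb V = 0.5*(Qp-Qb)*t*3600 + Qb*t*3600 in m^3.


V = 0.5*(77.0 - 22.4)*17*3600 + 22.4*17*3600 = 3.0416e+06 m^3


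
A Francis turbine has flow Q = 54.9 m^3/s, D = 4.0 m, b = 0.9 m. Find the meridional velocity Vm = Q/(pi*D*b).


Vm = 54.9 / (pi * 4.0 * 0.9) = 4.8542 m/s


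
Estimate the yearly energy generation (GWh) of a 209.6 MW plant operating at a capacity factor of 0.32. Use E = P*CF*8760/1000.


E = 209.6 * 0.32 * 8760 / 1000 = 587.5507 GWh


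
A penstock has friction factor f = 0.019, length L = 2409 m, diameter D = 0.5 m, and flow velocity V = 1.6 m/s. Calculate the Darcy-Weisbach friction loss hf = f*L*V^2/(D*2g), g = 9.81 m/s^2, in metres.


hf = 0.019 * 2409 * 1.6^2 / (0.5 * 2 * 9.81) = 11.9443 m


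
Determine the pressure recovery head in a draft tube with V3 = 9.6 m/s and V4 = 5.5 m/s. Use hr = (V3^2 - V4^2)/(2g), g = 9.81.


hr = (9.6^2 - 5.5^2) / (2*9.81) = 3.1555 m


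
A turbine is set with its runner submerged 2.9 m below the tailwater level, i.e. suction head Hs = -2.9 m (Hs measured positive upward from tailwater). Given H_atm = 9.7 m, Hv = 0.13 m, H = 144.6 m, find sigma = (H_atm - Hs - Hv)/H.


sigma = (9.7 - (-2.9) - 0.13) / 144.6 = 0.0862


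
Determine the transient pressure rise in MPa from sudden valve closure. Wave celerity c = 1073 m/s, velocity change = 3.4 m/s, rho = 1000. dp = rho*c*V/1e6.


dp = 1000 * 1073 * 3.4 / 1e6 = 3.6482 MPa


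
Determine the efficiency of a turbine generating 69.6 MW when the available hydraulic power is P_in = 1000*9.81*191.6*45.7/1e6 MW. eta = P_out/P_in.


P_in = 1000 * 9.81 * 191.6 * 45.7 / 1e6 = 85.8975 MW
eta = 69.6 / 85.8975 = 0.8103


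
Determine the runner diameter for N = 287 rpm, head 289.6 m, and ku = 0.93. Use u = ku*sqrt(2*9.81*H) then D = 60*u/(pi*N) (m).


u = 0.93 * sqrt(2*9.81*289.6) = 70.1022 m/s
D = 60 * 70.1022 / (pi * 287) = 4.6650 m


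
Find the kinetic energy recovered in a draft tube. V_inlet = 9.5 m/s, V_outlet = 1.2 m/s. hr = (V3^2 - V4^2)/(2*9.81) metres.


hr = (9.5^2 - 1.2^2) / (2*9.81) = 4.5265 m


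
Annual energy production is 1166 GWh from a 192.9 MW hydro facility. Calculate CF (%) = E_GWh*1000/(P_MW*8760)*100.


CF = 1166 * 1000 / (192.9 * 8760) * 100 = 69.0021 %


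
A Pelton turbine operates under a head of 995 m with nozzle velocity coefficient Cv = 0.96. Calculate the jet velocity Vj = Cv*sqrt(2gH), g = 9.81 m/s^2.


Vj = 0.96 * sqrt(2*9.81*995) = 134.1320 m/s


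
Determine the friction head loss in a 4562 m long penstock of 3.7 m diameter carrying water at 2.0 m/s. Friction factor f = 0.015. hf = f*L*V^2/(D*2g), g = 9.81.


hf = 0.015 * 4562 * 2.0^2 / (3.7 * 2 * 9.81) = 3.7706 m


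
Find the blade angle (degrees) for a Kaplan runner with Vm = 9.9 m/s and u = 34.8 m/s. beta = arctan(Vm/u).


beta = arctan(9.9 / 34.8) = 15.8801 degrees


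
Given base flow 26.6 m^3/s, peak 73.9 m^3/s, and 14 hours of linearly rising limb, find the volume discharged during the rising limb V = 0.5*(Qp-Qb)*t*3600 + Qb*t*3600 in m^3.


V = 0.5*(73.9 - 26.6)*14*3600 + 26.6*14*3600 = 2.5326e+06 m^3


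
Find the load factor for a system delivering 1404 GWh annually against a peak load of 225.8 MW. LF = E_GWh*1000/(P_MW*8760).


LF = 1404 * 1000 / (225.8 * 8760) = 0.7098


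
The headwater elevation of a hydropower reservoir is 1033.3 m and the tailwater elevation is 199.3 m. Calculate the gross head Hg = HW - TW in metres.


Hg = 1033.3 - 199.3 = 834.0000 m


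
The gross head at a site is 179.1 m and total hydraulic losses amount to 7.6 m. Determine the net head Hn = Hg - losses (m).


Hn = 179.1 - 7.6 = 171.5000 m


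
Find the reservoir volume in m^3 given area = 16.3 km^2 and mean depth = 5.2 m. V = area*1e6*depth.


V = 16.3 * 1e6 * 5.2 = 8.4760e+07 m^3


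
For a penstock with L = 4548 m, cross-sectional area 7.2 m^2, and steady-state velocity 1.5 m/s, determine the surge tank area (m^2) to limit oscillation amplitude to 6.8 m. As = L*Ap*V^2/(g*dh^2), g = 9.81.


As = 4548 * 7.2 * 1.5^2 / (9.81 * 6.8^2) = 162.4234 m^2


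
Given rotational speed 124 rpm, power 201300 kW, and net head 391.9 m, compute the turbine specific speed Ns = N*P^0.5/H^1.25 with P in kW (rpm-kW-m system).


Ns = 124 * 201300^0.5 / 391.9^1.25 = 31.9062


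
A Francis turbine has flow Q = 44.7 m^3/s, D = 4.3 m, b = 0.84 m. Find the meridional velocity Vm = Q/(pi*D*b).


Vm = 44.7 / (pi * 4.3 * 0.84) = 3.9392 m/s


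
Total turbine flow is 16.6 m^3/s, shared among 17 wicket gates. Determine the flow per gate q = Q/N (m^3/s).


q = 16.6 / 17 = 0.9765 m^3/s


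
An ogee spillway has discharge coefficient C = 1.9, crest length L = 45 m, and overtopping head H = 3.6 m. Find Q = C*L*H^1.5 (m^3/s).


Q = 1.9 * 45 * 3.6^1.5 = 584.0094 m^3/s


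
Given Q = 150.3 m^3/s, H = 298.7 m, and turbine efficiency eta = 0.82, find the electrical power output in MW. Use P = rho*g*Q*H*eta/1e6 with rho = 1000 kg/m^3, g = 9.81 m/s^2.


P = 1000 * 9.81 * 150.3 * 298.7 * 0.82 / 1e6 = 361.1412 MW


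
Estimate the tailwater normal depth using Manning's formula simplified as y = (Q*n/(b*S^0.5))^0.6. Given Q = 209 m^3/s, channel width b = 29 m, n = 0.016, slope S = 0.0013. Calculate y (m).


y = (209 * 0.016 / (29 * 0.0013^0.5))^0.6 = 2.0088 m


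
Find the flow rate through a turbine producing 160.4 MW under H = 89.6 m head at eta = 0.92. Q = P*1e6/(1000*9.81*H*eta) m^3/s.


Q = 160.4 * 1e6 / (1000 * 9.81 * 89.6 * 0.92) = 198.3533 m^3/s


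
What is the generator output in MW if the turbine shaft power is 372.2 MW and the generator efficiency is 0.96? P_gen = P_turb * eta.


P_gen = 372.2 * 0.96 = 357.3120 MW


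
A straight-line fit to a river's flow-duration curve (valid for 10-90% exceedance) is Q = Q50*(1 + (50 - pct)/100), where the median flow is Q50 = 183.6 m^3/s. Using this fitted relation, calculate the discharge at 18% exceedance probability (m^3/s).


Q = 183.6 * (1 + (50 - 18)/100) = 242.3520 m^3/s


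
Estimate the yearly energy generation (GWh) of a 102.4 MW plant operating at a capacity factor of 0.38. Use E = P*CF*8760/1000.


E = 102.4 * 0.38 * 8760 / 1000 = 340.8691 GWh


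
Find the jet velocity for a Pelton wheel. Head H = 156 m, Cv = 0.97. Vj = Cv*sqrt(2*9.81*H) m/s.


Vj = 0.97 * sqrt(2*9.81*156) = 53.6641 m/s


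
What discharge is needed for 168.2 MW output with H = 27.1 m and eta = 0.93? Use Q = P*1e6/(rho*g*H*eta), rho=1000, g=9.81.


Q = 168.2 * 1e6 / (1000 * 9.81 * 27.1 * 0.93) = 680.3067 m^3/s


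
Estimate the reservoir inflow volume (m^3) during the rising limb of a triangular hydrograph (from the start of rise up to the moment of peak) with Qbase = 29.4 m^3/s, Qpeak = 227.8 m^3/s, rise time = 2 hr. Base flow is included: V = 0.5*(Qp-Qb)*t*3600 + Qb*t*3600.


V = 0.5*(227.8 - 29.4)*2*3600 + 29.4*2*3600 = 925920.0000 m^3
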